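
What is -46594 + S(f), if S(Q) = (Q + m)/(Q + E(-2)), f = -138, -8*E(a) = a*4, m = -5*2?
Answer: -6383230/137 ≈ -46593.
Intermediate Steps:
m = -10
E(a) = -a/2 (E(a) = -a*4/8 = -a/2)
S(Q) = (-10 + Q)/(1 + Q) (S(Q) = (Q - 10)/(Q - ½*(-2)) = (-10 + Q)/(Q + 1) = (-10 + Q)/(1 + Q))
-46594 + S(f) = -46594 + (-10 - 138)/(1 - 138) = -46594 - 148/(-137) = -46594 - 1/137*(-148) = -46594 + 148/137 = -6383230/137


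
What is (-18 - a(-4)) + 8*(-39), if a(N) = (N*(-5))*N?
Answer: -250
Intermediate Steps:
a(N) = -5*N**2 (a(N) = (-5*N)*N = -5*N**2)
(-18 - a(-4)) + 8*(-39) = (-18 - (-5)*(-4)**2) + 8*(-39) = (-18 - (-5)*16) - 312 = (-18 - 1*(-80)) - 312 = (-18 + 80) - 312 = 62 - 312 = -250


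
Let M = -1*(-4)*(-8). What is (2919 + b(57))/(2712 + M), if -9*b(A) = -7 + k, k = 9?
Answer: 26269/24120 ≈ 1.0891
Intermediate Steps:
b(A) = -2/9 (b(A) = -(-7 + 9)/9 = -1/9*2 = -2/9)
M = -32 (M = 4*(-8) = -32)
(2919 + b(57))/(2712 + M) = (2919 - 2/9)/(2712 - 32) = (26269/9)/2680 = (26269/9)*(1/2680) = 26269/24120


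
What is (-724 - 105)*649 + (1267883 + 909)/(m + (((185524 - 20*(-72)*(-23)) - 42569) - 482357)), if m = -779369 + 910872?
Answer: -129674552191/241019 ≈ -5.3803e+5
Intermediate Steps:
m = 131503
(-724 - 105)*649 + (1267883 + 909)/(m + (((185524 - 20*(-72)*(-23)) - 42569) - 482357)) = (-724 - 105)*649 + (1267883 + 909)/(131503 + (((185524 - 20*(-72)*(-23)) - 42569) - 482357)) = -829*649 + 1268792/(131503 + (((185524 + 1440*(-23)) - 42569) - 482357)) = -538021 + 1268792/(131503 + (((185524 - 33120) - 42569) - 482357)) = -538021 + 1268792/(131503 + ((152404 - 42569) - 482357)) = -538021 + 1268792/(131503 + (109835 - 482357)) = -538021 + 1268792/(131503 - 372522) = -538021 + 1268792/(-241019) = -538021 + 1268792*(-1/241019) = -538021 - 1268792/241019 = -129674552191/241019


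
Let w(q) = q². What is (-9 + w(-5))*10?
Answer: 160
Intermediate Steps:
(-9 + w(-5))*10 = (-9 + (-5)²)*10 = (-9 + 25)*10 = 16*10 = 160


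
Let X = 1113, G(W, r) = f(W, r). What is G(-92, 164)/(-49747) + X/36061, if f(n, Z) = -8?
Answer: 55656899/1793926567 ≈ 0.031025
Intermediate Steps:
G(W, r) = -8
G(-92, 164)/(-49747) + X/36061 = -8/(-49747) + 1113/36061 = -8*(-1/49747) + 1113*(1/36061) = 8/49747 + 1113/36061 = 55656899/1793926567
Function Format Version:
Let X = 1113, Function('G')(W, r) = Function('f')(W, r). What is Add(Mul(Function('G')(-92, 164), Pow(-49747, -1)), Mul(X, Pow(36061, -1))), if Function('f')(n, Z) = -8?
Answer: Rational(55656899, 1793926567) ≈ 0.031025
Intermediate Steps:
Function('G')(W, r) = -8
Add(Mul(Function('G')(-92, 164), Pow(-49747, -1)), Mul(X, Pow(36061, -1))) = Add(Mul(-8, Pow(-49747, -1)), Mul(1113, Pow(36061, -1))) = Add(Mul(-8, Rational(-1, 49747)), Mul(1113, Rational(1, 36061))) = Add(Rational(8, 49747), Rational(1113, 36061)) = Rational(55656899, 1793926567)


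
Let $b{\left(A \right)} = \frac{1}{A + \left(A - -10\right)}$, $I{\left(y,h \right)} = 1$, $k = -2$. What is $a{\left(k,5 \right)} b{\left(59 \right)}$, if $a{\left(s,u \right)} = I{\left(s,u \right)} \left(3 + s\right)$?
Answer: $\frac{1}{128} \approx 0.0078125$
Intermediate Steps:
$b{\left(A \right)} = \frac{1}{10 + 2 A}$ ($b{\left(A \right)} = \frac{1}{A + \left(A + 10\right)} = \frac{1}{A + \left(10 + A\right)} = \frac{1}{10 + 2 A}$)
$a{\left(s,u \right)} = 3 + s$ ($a{\left(s,u \right)} = 1 \left(3 + s\right) = 3 + s$)
$a{\left(k,5 \right)} b{\left(59 \right)} = \left(3 - 2\right) \frac{1}{2 \left(5 + 59\right)} = 1 \frac{1}{2 \cdot 64} = 1 \cdot \frac{1}{2} \cdot \frac{1}{64} = 1 \cdot \frac{1}{128} = \frac{1}{128}$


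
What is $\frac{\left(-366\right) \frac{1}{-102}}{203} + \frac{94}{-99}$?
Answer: $- \frac{318355}{341649} \approx -0.93182$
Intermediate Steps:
$\frac{\left(-366\right) \frac{1}{-102}}{203} + \frac{94}{-99} = \left(-366\right) \left(- \frac{1}{102}\right) \frac{1}{203} + 94 \left(- \frac{1}{99}\right) = \frac{61}{17} \cdot \frac{1}{203} - \frac{94}{99} = \frac{61}{3451} - \frac{94}{99} = - \frac{318355}{341649}$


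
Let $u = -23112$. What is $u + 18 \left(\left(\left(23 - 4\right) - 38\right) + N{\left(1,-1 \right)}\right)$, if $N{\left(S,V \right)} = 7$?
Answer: $-23328$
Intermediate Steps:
$u + 18 \left(\left(\left(23 - 4\right) - 38\right) + N{\left(1,-1 \right)}\right) = -23112 + 18 \left(\left(\left(23 - 4\right) - 38\right) + 7\right) = -23112 + 18 \left(\left(19 - 38\right) + 7\right) = -23112 + 18 \left(-19 + 7\right) = -23112 + 18 \left(-12\right) = -23112 - 216 = -23328$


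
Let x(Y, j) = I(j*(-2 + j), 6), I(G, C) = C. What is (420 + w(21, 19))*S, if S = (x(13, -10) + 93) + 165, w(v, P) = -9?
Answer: 108504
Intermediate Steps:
x(Y, j) = 6
S = 264 (S = (6 + 93) + 165 = 99 + 165 = 264)
(420 + w(21, 19))*S = (420 - 9)*264 = 411*264 = 108504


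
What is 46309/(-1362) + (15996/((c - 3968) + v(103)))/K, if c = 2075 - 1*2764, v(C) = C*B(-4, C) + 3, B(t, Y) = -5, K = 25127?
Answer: -2004900818873/58966184202 ≈ -34.001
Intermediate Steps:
v(C) = 3 - 5*C (v(C) = C*(-5) + 3 = -5*C + 3 = 3 - 5*C)
c = -689 (c = 2075 - 2764 = -689)
46309/(-1362) + (15996/((c - 3968) + v(103)))/K = 46309/(-1362) + (15996/((-689 - 3968) + (3 - 5*103)))/25127 = 46309*(-1/1362) + (15996/(-4657 + (3 - 515)))*(1/25127) = -46309/1362 + (15996/(-4657 - 512))*(1/25127) = -46309/1362 + (15996/(-5169))*(1/25127) = -46309/1362 + (15996*(-1/5169))*(1/25127) = -46309/1362 - 5332/1723*1/25127 = -46309/1362 - 5332/43293821 = -2004900818873/58966184202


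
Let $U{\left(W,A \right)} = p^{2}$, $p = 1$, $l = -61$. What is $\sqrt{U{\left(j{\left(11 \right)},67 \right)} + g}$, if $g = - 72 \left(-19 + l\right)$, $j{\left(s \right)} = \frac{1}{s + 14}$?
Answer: $\sqrt{5761} \approx 75.901$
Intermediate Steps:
$j{\left(s \right)} = \frac{1}{14 + s}$
$g = 5760$ ($g = - 72 \left(-19 - 61\right) = \left(-72\right) \left(-80\right) = 5760$)
$U{\left(W,A \right)} = 1$ ($U{\left(W,A \right)} = 1^{2} = 1$)
$\sqrt{U{\left(j{\left(11 \right)},67 \right)} + g} = \sqrt{1 + 5760} = \sqrt{5761}$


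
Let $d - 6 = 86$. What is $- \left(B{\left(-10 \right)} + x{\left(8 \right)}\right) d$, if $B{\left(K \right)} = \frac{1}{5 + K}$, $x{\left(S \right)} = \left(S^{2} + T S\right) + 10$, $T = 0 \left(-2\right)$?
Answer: $- \frac{33948}{5} \approx -6789.6$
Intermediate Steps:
$T = 0$
$x{\left(S \right)} = 10 + S^{2}$ ($x{\left(S \right)} = \left(S^{2} + 0 S\right) + 10 = \left(S^{2} + 0\right) + 10 = S^{2} + 10 = 10 + S^{2}$)
$d = 92$ ($d = 6 + 86 = 92$)
$- \left(B{\left(-10 \right)} + x{\left(8 \right)}\right) d = - \left(\frac{1}{5 - 10} + \left(10 + 8^{2}\right)\right) 92 = - \left(\frac{1}{-5} + \left(10 + 64\right)\right) 92 = - \left(- \frac{1}{5} + 74\right) 92 = - \frac{369 \cdot 92}{5} = \left(-1\right) \frac{33948}{5} = - \frac{33948}{5}$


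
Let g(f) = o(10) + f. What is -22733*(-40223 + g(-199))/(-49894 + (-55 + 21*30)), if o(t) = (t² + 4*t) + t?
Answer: -915503376/49319 ≈ -18563.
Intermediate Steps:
o(t) = t² + 5*t
g(f) = 150 + f (g(f) = 10*(5 + 10) + f = 10*15 + f = 150 + f)
-22733*(-40223 + g(-199))/(-49894 + (-55 + 21*30)) = -22733*(-40223 + (150 - 199))/(-49894 + (-55 + 21*30)) = -22733*(-40223 - 49)/(-49894 + (-55 + 630)) = -22733*(-40272/(-49894 + 575)) = -22733/((-49319*(-1/40272))) = -22733/49319/40272 = -22733*40272/49319 = -915503376/49319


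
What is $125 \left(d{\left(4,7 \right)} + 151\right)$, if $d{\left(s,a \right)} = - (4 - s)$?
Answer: $18875$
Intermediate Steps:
$d{\left(s,a \right)} = -4 + s$
$125 \left(d{\left(4,7 \right)} + 151\right) = 125 \left(\left(-4 + 4\right) + 151\right) = 125 \left(0 + 151\right) = 125 \cdot 151 = 18875$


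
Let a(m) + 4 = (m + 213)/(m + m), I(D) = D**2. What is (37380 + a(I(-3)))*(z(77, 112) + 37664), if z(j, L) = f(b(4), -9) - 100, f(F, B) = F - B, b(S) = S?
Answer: 4214824205/3 ≈ 1.4049e+9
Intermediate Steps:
a(m) = -4 + (213 + m)/(2*m) (a(m) = -4 + (m + 213)/(m + m) = -4 + (213 + m)/((2*m)) = -4 + (213 + m)*(1/(2*m)) = -4 + (213 + m)/(2*m))
z(j, L) = -87 (z(j, L) = (4 - 1*(-9)) - 100 = (4 + 9) - 100 = 13 - 100 = -87)
(37380 + a(I(-3)))*(z(77, 112) + 37664) = (37380 + (213 - 7*(-3)**2)/(2*((-3)**2)))*(-87 + 37664) = (37380 + (1/2)*(213 - 7*9)/9)*37577 = (37380 + (1/2)*(1/9)*(213 - 63))*37577 = (37380 + (1/2)*(1/9)*150)*37577 = (37380 + 25/3)*37577 = (112165/3)*37577 = 4214824205/3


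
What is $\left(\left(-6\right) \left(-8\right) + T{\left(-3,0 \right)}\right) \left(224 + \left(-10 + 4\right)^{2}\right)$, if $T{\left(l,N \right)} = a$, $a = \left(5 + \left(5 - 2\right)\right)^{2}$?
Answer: $29120$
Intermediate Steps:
$a = 64$ ($a = \left(5 + \left(5 - 2\right)\right)^{2} = \left(5 + 3\right)^{2} = 8^{2} = 64$)
$T{\left(l,N \right)} = 64$
$\left(\left(-6\right) \left(-8\right) + T{\left(-3,0 \right)}\right) \left(224 + \left(-10 + 4\right)^{2}\right) = \left(\left(-6\right) \left(-8\right) + 64\right) \left(224 + \left(-10 + 4\right)^{2}\right) = \left(48 + 64\right) \left(224 + \left(-6\right)^{2}\right) = 112 \left(224 + 36\right) = 112 \cdot 260 = 29120$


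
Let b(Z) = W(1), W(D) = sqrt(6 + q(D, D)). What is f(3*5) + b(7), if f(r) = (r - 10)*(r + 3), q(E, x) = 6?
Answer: 90 + 2*sqrt(3) ≈ 93.464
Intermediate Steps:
W(D) = 2*sqrt(3) (W(D) = sqrt(6 + 6) = sqrt(12) = 2*sqrt(3))
b(Z) = 2*sqrt(3)
f(r) = (-10 + r)*(3 + r)
f(3*5) + b(7) = (-30 + (3*5)**2 - 21*5) + 2*sqrt(3) = (-30 + 15**2 - 7*15) + 2*sqrt(3) = (-30 + 225 - 105) + 2*sqrt(3) = 90 + 2*sqrt(3)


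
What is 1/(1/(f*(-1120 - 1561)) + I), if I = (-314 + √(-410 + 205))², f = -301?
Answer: 806981*I/(4*(126696017*√205 + 19849916893*I)) ≈ 1.0079e-5 + 9.2112e-7*I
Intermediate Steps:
I = (-314 + I*√205)² (I = (-314 + √(-205))² = (-314 + I*√205)² ≈ 98391.0 - 8991.6*I)
1/(1/(f*(-1120 - 1561)) + I) = 1/(1/(-301*(-1120 - 1561)) + (314 - I*√205)²) = 1/(1/(-301*(-2681)) + (314 - I*√205)²) = 1/(1/806981 + (314 - I*√205)²)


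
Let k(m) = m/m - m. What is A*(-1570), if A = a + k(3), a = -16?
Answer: 28260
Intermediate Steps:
k(m) = 1 - m
A = -18 (A = -16 + (1 - 1*3) = -16 + (1 - 3) = -16 - 2 = -18)
A*(-1570) = -18*(-1570) = 28260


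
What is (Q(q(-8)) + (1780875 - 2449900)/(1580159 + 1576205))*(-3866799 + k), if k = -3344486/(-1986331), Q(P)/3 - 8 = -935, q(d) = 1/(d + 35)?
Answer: 67425503593098693625747/6269583660484 ≈ 1.0754e+10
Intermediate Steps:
q(d) = 1/(35 + d)
Q(P) = -2781 (Q(P) = 24 + 3*(-935) = 24 - 2805 = -2781)
k = 3344486/1986331 (k = -3344486*(-1/1986331) = 3344486/1986331 ≈ 1.6838)
(Q(q(-8)) + (1780875 - 2449900)/(1580159 + 1576205))*(-3866799 + k) = (-2781 + (1780875 - 2449900)/(1580159 + 1576205))*(-3866799 + 3344486/1986331) = (-2781 - 669025/3156364)*(-7680739379983/1986331) = -8778517309/3156364*(-7680739379983/1986331) = 67425503593098693625747/6269583660484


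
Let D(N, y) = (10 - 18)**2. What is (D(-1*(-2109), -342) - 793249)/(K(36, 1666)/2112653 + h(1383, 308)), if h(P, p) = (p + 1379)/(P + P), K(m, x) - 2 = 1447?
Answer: -927010887336126/713610709 ≈ -1.2990e+6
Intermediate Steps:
K(m, x) = 1449 (K(m, x) = 2 + 1447 = 1449)
h(P, p) = (1379 + p)/(2*P) (h(P, p) = (1379 + p)/((2*P)) = (1379 + p)*(1/(2*P)) = (1379 + p)/(2*P))
D(N, y) = 64 (D(N, y) = (-8)**2 = 64)
(D(-1*(-2109), -342) - 793249)/(K(36, 1666)/2112653 + h(1383, 308)) = (64 - 793249)/(1449/2112653 + (1/2)*(1379 + 308)/1383) = -793185/(1449*(1/2112653) + (1/2)*(1/1383)*1687) = -793185/(1449/2112653 + 1687/2766) = -793185/3568053545/5843598198 = -793185*5843598198/3568053545 = -927010887336126/713610709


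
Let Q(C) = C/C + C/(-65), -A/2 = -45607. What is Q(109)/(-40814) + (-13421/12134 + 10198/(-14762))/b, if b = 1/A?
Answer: -9735663093697397801/59399353941785 ≈ -1.6390e+5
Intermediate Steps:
A = 91214 (A = -2*(-45607) = 91214)
Q(C) = 1 - C/65 (Q(C) = 1 + C*(-1/65) = 1 - C/65)
b = 1/91214 ≈ 1.0963e-5
Q(109)/(-40814) + (-13421/12134 + 10198/(-14762))/b = (1 - 1/65*109)/(-40814) + (-13421/12134 + 10198/(-14762))/(1/91214) = (1 - 109/65)*(-1/40814) + (-13421*1/12134 + 10198*(-1/14762))*91214 = -44/65*(-1/40814) + (-13421/12134 - 5099/7381)*91214 = 22/1326455 - 160931667/89561054*91214 = 22/1326455 - 7339610536869/44780527 = -9735663093697397801/59399353941785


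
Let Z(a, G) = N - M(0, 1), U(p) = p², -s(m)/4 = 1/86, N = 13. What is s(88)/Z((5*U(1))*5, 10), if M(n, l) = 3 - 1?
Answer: -2/473 ≈ -0.0042283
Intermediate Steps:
M(n, l) = 2
s(m) = -2/43 (s(m) = -4/86 = -4*1/86 = -2/43)
Z(a, G) = 11 (Z(a, G) = 13 - 1*2 = 13 - 2 = 11)
s(88)/Z((5*U(1))*5, 10) = -2/43/11 = -2/43*1/11 = -2/473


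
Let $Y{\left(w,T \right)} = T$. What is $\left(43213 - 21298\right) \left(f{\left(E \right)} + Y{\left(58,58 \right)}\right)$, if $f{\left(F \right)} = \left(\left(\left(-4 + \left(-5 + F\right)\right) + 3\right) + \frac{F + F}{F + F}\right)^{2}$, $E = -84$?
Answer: $174859785$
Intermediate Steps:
$f{\left(F \right)} = \left(-5 + F\right)^{2}$ ($f{\left(F \right)} = \left(\left(\left(-9 + F\right) + 3\right) + \frac{2 F}{2 F}\right)^{2} = \left(\left(-6 + F\right) + 2 F \frac{1}{2 F}\right)^{2} = \left(\left(-6 + F\right) + 1\right)^{2} = \left(-5 + F\right)^{2}$)
$\left(43213 - 21298\right) \left(f{\left(E \right)} + Y{\left(58,58 \right)}\right) = \left(43213 - 21298\right) \left(\left(-5 - 84\right)^{2} + 58\right) = 21915 \left(\left(-89\right)^{2} + 58\right) = 21915 \left(7921 + 58\right) = 21915 \cdot 7979 = 174859785$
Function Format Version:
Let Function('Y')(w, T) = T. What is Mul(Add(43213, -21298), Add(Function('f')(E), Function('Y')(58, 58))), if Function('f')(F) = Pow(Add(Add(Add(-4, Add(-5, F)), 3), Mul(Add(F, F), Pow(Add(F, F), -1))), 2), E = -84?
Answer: 174859785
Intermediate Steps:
Function('f')(F) = Pow(Add(-5, F), 2) (Function('f')(F) = Pow(Add(Add(Add(-9, F), 3), Mul(Mul(2, F), Pow(Mul(2, F), -1))), 2) = Pow(Add(Add(-6, F), Mul(Mul(2, F), Mul(Rational(1, 2), Pow(F, -1)))), 2) = Pow(Add(Add(-6, F), 1), 2) = Pow(Add(-5, F), 2))
Mul(Add(43213, -21298), Add(Function('f')(E), Function('Y')(58, 58))) = Mul(Add(43213, -21298), Add(Pow(Add(-5, -84), 2), 58)) = Mul(21915, Add(Pow(-89, 2), 58)) = Mul(21915, Add(7921, 58)) = Mul(21915, 7979) = 174859785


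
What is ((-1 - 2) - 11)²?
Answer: 196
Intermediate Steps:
((-1 - 2) - 11)² = (-3 - 11)² = (-14)² = 196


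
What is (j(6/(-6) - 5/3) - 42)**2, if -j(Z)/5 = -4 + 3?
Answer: 1369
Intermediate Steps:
j(Z) = 5 (j(Z) = -5*(-4 + 3) = -5*(-1) = 5)
(j(6/(-6) - 5/3) - 42)**2 = (5 - 42)**2 = (-37)**2 = 1369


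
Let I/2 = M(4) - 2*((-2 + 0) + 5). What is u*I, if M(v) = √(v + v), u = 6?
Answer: -72 + 24*√2 ≈ -38.059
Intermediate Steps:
M(v) = √2*√v (M(v) = √(2*v) = √2*√v)
I = -12 + 4*√2 (I = 2*(√2*√4 - 2*((-2 + 0) + 5)) = 2*(√2*2 - 2*(-2 + 5)) = 2*(2*√2 - 2*3) = 2*(2*√2 - 6) = 2*(-6 + 2*√2) = -12 + 4*√2 ≈ -6.3431)
u*I = 6*(-12 + 4*√2) = -72 + 24*√2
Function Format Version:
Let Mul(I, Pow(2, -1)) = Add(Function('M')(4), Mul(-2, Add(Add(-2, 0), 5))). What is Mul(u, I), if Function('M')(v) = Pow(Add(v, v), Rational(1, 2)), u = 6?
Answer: Add(-72, Mul(24, Pow(2, Rational(1, 2)))) ≈ -38.059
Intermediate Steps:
Function('M')(v) = Mul(Pow(2, Rational(1, 2)), Pow(v, Rational(1, 2))) (Function('M')(v) = Pow(Mul(2, v), Rational(1, 2)) = Mul(Pow(2, Rational(1, 2)), Pow(v, Rational(1, 2))))
I = Add(-12, Mul(4, Pow(2, Rational(1, 2)))) (I = Mul(2, Add(Mul(Pow(2, Rational(1, 2)), Pow(4, Rational(1, 2))), Mul(-2, Add(Add(-2, 0), 5)))) = Mul(2, Add(Mul(Pow(2, Rational(1, 2)), 2), Mul(-2, Add(-2, 5)))) = Mul(2, Add(Mul(2, Pow(2, Rational(1, 2))), Mul(-2, 3))) = Mul(2, Add(Mul(2, Pow(2, Rational(1, 2))), -6)) = Mul(2, Add(-6, Mul(2, Pow(2, Rational(1, 2))))) = Add(-12, Mul(4, Pow(2, Rational(1, 2)))) ≈ -6.3431)
Mul(u, I) = Mul(6, Add(-12, Mul(4, Pow(2, Rational(1, 2))))) = Add(-72, Mul(24, Pow(2, Rational(1, 2))))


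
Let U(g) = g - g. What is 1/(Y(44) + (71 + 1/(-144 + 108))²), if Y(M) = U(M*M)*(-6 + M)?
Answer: 1296/6528025 ≈ 0.00019853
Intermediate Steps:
U(g) = 0
Y(M) = 0 (Y(M) = 0*(-6 + M) = 0)
1/(Y(44) + (71 + 1/(-144 + 108))²) = 1/(0 + (71 + 1/(-144 + 108))²) = 1/(0 + (71 + 1/(-36))²) = 1/(0 + (71 - 1/36)²) = 1/(0 + (2555/36)²) = 1/(0 + 6528025/1296) = 1/(6528025/1296) = 1296/6528025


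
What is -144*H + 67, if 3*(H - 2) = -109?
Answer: 5011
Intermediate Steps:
H = -103/3 (H = 2 + (⅓)*(-109) = 2 - 109/3 = -103/3 ≈ -34.333)
-144*H + 67 = -144*(-103/3) + 67 = 4944 + 67 = 5011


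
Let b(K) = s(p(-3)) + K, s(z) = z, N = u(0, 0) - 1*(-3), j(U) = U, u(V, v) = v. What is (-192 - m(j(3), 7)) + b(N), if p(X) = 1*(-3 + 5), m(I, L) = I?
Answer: -190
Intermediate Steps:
N = 3 (N = 0 - 1*(-3) = 0 + 3 = 3)
p(X) = 2 (p(X) = 1*2 = 2)
b(K) = 2 + K
(-192 - m(j(3), 7)) + b(N) = (-192 - 1*3) + (2 + 3) = (-192 - 3) + 5 = -195 + 5 = -190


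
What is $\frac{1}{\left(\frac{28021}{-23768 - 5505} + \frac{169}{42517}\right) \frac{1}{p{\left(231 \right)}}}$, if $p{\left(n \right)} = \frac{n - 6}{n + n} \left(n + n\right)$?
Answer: $- \frac{56007006345}{237284344} \approx -236.03$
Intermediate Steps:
$p{\left(n \right)} = -6 + n$ ($p{\left(n \right)} = \frac{-6 + n}{2 n} 2 n = -6 + n$)
$\frac{1}{\left(\frac{28021}{-23768 - 5505} + \frac{169}{42517}\right) \frac{1}{p{\left(231 \right)}}} = \frac{1}{\left(\frac{28021}{-23768 - 5505} + \frac{169}{42517}\right) \frac{1}{-6 + 231}} = \frac{1}{\left(\frac{28021}{-23768 - 5505} + 169 \cdot \frac{1}{42517}\right) \frac{1}{225}} = \frac{1}{\left(\frac{28021}{-29273} + \frac{169}{42517}\right) \frac{1}{225}} = \frac{1}{\left(28021 \left(- \frac{1}{29273}\right) + \frac{169}{42517}\right) \frac{1}{225}} = \frac{1}{\left(- \frac{28021}{29273} + \frac{169}{42517}\right) \frac{1}{225}} = \frac{1}{\left(- \frac{1186421720}{1244600141}\right) \frac{1}{225}} = \frac{1}{- \frac{237284344}{56007006345}} = - \frac{56007006345}{237284344}$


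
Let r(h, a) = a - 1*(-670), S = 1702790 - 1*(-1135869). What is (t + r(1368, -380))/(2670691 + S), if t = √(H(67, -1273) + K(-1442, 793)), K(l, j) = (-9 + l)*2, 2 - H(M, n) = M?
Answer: 29/550935 + I*√2967/5509350 ≈ 5.2638e-5 + 9.8869e-6*I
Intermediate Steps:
H(M, n) = 2 - M
K(l, j) = -18 + 2*l
S = 2838659 (S = 1702790 + 1135869 = 2838659)
r(h, a) = 670 + a (r(h, a) = a + 670 = 670 + a)
t = I*√2967 (t = √((2 - 1*67) + (-18 + 2*(-1442))) = √((2 - 67) + (-18 - 2884)) = √(-65 - 2902) = √(-2967) = I*√2967 ≈ 54.47*I)
(t + r(1368, -380))/(2670691 + S) = (I*√2967 + (670 - 380))/(2670691 + 2838659) = (I*√2967 + 290)/5509350 = (290 + I*√2967)*(1/5509350) = 29/550935 + I*√2967/5509350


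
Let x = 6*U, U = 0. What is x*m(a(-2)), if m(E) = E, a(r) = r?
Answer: 0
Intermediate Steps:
x = 0 (x = 6*0 = 0)
x*m(a(-2)) = 0*(-2) = 0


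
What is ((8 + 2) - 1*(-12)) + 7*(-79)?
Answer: -531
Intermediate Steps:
((8 + 2) - 1*(-12)) + 7*(-79) = (10 + 12) - 553 = 22 - 553 = -531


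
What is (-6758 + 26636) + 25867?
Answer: 45745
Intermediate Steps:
(-6758 + 26636) + 25867 = 19878 + 25867 = 45745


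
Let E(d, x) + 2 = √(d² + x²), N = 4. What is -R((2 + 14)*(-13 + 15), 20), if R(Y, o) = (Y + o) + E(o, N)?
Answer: -50 - 4*√26 ≈ -70.396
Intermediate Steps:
E(d, x) = -2 + √(d² + x²)
R(Y, o) = -2 + Y + o + √(16 + o²) (R(Y, o) = (Y + o) + (-2 + √(o² + 4²)) = (Y + o) + (-2 + √(o² + 16)) = (Y + o) + (-2 + √(16 + o²)) = -2 + Y + o + √(16 + o²))
-R((2 + 14)*(-13 + 15), 20) = -(-2 + (2 + 14)*(-13 + 15) + 20 + √(16 + 20²)) = -(-2 + 16*2 + 20 + √(16 + 400)) = -(-2 + 32 + 20 + √416) = -(-2 + 32 + 20 + 4*√26) = -(50 + 4*√26) = -50 - 4*√26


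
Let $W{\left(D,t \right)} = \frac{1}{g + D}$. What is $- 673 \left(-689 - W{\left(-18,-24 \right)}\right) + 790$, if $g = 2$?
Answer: $\frac{7431119}{16} \approx 4.6445 \cdot 10^{5}$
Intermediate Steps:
$W{\left(D,t \right)} = \frac{1}{2 + D}$
$- 673 \left(-689 - W{\left(-18,-24 \right)}\right) + 790 = - 673 \left(-689 - \frac{1}{2 - 18}\right) + 790 = - 673 \left(-689 - \frac{1}{-16}\right) + 790 = - 673 \left(-689 - - \frac{1}{16}\right) + 790 = - 673 \left(-689 + \frac{1}{16}\right) + 790 = \left(-673\right) \left(- \frac{11023}{16}\right) + 790 = \frac{7418479}{16} + 790 = \frac{7431119}{16}$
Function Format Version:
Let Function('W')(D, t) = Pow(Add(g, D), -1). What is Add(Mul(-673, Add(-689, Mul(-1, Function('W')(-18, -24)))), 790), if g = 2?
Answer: Rational(7431119, 16) ≈ 4.6445e+5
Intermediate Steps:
Function('W')(D, t) = Pow(Add(2, D), -1)
Add(Mul(-673, Add(-689, Mul(-1, Function('W')(-18, -24)))), 790) = Add(Mul(-673, Add(-689, Mul(-1, Pow(Add(2, -18), -1)))), 790) = Add(Mul(-673, Add(-689, Mul(-1, Pow(-16, -1)))), 790) = Add(Mul(-673, Add(-689, Mul(-1, Rational(-1, 16)))), 790) = Add(Mul(-673, Add(-689, Rational(1, 16))), 790) = Add(Mul(-673, Rational(-11023, 16)), 790) = Add(Rational(7418479, 16), 790) = Rational(7431119, 16)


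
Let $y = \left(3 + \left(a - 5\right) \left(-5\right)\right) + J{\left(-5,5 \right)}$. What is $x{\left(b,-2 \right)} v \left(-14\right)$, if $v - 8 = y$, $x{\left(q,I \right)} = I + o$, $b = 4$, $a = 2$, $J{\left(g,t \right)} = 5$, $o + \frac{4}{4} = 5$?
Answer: $-868$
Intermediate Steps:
$o = 4$ ($o = -1 + 5 = 4$)
$x{\left(q,I \right)} = 4 + I$ ($x{\left(q,I \right)} = I + 4 = 4 + I$)
$y = 23$ ($y = \left(3 + \left(2 - 5\right) \left(-5\right)\right) + 5 = \left(3 - -15\right) + 5 = \left(3 + 15\right) + 5 = 18 + 5 = 23$)
$v = 31$ ($v = 8 + 23 = 31$)
$x{\left(b,-2 \right)} v \left(-14\right) = \left(4 - 2\right) 31 \left(-14\right) = 2 \cdot 31 \left(-14\right) = 62 \left(-14\right) = -868$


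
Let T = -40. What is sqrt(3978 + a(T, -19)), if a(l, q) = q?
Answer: sqrt(3959) ≈ 62.921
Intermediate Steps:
sqrt(3978 + a(T, -19)) = sqrt(3978 - 19) = sqrt(3959)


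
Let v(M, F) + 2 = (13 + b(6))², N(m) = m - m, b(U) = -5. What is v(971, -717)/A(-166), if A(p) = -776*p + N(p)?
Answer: 31/64408 ≈ 0.00048131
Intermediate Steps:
N(m) = 0
v(M, F) = 62 (v(M, F) = -2 + (13 - 5)² = -2 + 8² = -2 + 64 = 62)
A(p) = -776*p (A(p) = -776*p + 0 = -776*p)
v(971, -717)/A(-166) = 62/((-776*(-166))) = 62/128816 = 62*(1/128816) = 31/64408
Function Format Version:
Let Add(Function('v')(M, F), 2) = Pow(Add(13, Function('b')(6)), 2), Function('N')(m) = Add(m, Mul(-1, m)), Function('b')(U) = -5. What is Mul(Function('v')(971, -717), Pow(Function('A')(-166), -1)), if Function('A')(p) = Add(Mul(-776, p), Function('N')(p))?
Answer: Rational(31, 64408) ≈ 0.00048131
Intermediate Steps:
Function('N')(m) = 0
Function('v')(M, F) = 62 (Function('v')(M, F) = Add(-2, Pow(Add(13, -5), 2)) = Add(-2, Pow(8, 2)) = Add(-2, 64) = 62)
Function('A')(p) = Mul(-776, p) (Function('A')(p) = Add(Mul(-776, p), 0) = Mul(-776, p))
Mul(Function('v')(971, -717), Pow(Function('A')(-166), -1)) = Mul(62, Pow(Mul(-776, -166), -1)) = Mul(62, Pow(128816, -1)) = Mul(62, Rational(1, 128816)) = Rational(31, 64408)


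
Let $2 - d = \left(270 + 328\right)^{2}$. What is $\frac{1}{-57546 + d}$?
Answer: $- \frac{1}{415148} \approx -2.4088 \cdot 10^{-6}$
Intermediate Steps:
$d = -357602$ ($d = 2 - \left(270 + 328\right)^{2} = 2 - 598^{2} = 2 - 357604 = -357602$)
$\frac{1}{-57546 + d} = \frac{1}{-57546 - 357602} = \frac{1}{-415148} = - \frac{1}{415148}$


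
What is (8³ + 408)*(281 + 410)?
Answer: 635720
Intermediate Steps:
(8³ + 408)*(281 + 410) = (512 + 408)*691 = 920*691 = 635720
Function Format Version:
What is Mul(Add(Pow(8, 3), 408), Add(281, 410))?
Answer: 635720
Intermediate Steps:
Mul(Add(Pow(8, 3), 408), Add(281, 410)) = Mul(Add(512, 408), 691) = Mul(920, 691) = 635720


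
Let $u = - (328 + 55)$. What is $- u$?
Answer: $383$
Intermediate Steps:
$u = -383$ ($u = \left(-1\right) 383 = -383$)
$- u = \left(-1\right) \left(-383\right) = 383$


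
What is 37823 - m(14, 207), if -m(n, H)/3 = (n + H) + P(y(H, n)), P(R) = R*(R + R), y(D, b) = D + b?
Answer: 331532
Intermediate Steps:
P(R) = 2*R² (P(R) = R*(2*R) = 2*R²)
m(n, H) = -6*(H + n)² - 3*H - 3*n (m(n, H) = -3*((n + H) + 2*(H + n)²) = -3*((H + n) + 2*(H + n)²) = -3*(H + n + 2*(H + n)²) = -6*(H + n)² - 3*H - 3*n)
37823 - m(14, 207) = 37823 - (-6*(207 + 14)² - 3*207 - 3*14) = 37823 - (-6*221² - 621 - 42) = 37823 - (-6*48841 - 621 - 42) = 37823 - (-293046 - 621 - 42) = 37823 - 1*(-293709) = 37823 + 293709 = 331532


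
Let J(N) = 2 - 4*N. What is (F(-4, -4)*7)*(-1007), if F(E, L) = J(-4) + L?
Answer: -98686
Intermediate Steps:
J(N) = 2 - 4*N
F(E, L) = 18 + L (F(E, L) = (2 - 4*(-4)) + L = (2 + 16) + L = 18 + L)
(F(-4, -4)*7)*(-1007) = ((18 - 4)*7)*(-1007) = (14*7)*(-1007) = 98*(-1007) = -98686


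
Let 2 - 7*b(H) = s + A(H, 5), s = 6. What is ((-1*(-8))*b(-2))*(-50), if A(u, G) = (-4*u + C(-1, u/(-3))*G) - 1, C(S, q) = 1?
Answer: 6400/7 ≈ 914.29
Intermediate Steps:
A(u, G) = -1 + G - 4*u (A(u, G) = (-4*u + 1*G) - 1 = (-4*u + G) - 1 = (G - 4*u) - 1 = -1 + G - 4*u)
b(H) = -8/7 + 4*H/7 (b(H) = 2/7 - (6 + (-1 + 5 - 4*H))/7 = 2/7 - (6 + (4 - 4*H))/7 = 2/7 - (10 - 4*H)/7 = 2/7 + (-10/7 + 4*H/7) = -8/7 + 4*H/7)
((-1*(-8))*b(-2))*(-50) = ((-1*(-8))*(-8/7 + (4/7)*(-2)))*(-50) = (8*(-8/7 - 8/7))*(-50) = (8*(-16/7))*(-50) = -128/7*(-50) = 6400/7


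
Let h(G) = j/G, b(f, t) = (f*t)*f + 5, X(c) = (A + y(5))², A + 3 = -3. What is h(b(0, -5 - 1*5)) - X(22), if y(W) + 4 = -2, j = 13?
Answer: -707/5 ≈ -141.40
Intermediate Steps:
y(W) = -6 (y(W) = -4 - 2 = -6)
A = -6 (A = -3 - 3 = -6)
X(c) = 144 (X(c) = (-6 - 6)² = (-12)² = 144)
b(f, t) = 5 + t*f² (b(f, t) = t*f² + 5 = 5 + t*f²)
h(G) = 13/G
h(b(0, -5 - 1*5)) - X(22) = 13/(5 + (-5 - 1*5)*0²) - 1*144 = 13/(5 + (-5 - 5)*0) - 144 = 13/(5 - 10*0) - 144 = 13/(5 + 0) - 144 = 13/5 - 144 = -707/5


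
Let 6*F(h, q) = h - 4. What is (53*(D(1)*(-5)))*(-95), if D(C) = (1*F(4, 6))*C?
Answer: 0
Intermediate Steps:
F(h, q) = -⅔ + h/6 (F(h, q) = (h - 4)/6 = (-4 + h)/6 = -⅔ + h/6)
D(C) = 0 (D(C) = (1*(-⅔ + (⅙)*4))*C = (1*(-⅔ + ⅔))*C = (1*0)*C = 0*C = 0)
(53*(D(1)*(-5)))*(-95) = (53*(0*(-5)))*(-95) = (53*0)*(-95) = 0*(-95) = 0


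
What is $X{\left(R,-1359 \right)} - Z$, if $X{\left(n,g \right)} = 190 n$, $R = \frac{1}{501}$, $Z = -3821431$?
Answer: $\frac{1914537121}{501} \approx 3.8214 \cdot 10^{6}$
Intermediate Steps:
$R = \frac{1}{501} \approx 0.001996$
$X{\left(R,-1359 \right)} - Z = 190 \cdot \frac{1}{501} - -3821431 = \frac{190}{501} + 3821431 = \frac{1914537121}{501}$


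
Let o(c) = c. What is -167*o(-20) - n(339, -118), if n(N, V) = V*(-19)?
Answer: 1098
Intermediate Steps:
n(N, V) = -19*V
-167*o(-20) - n(339, -118) = -167*(-20) - (-19)*(-118) = 3340 - 1*2242 = 3340 - 2242 = 1098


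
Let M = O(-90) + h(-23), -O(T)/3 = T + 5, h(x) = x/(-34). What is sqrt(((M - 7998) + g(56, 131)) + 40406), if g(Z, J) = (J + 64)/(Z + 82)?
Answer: 5*sqrt(199754862)/391 ≈ 180.73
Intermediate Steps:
h(x) = -x/34 (h(x) = x*(-1/34) = -x/34)
O(T) = -15 - 3*T (O(T) = -3*(T + 5) = -3*(5 + T) = -15 - 3*T)
g(Z, J) = (64 + J)/(82 + Z)
M = 8693/34 (M = (-15 - 3*(-90)) - 1/34*(-23) = (-15 + 270) + 23/34 = 255 + 23/34 = 8693/34 ≈ 255.68)
sqrt(((M - 7998) + g(56, 131)) + 40406) = sqrt(((8693/34 - 7998) + (64 + 131)/(82 + 56)) + 40406) = sqrt((-263239/34 + 195/138) + 40406) = sqrt((-263239/34 + (1/138)*195) + 40406) = sqrt((-263239/34 + 65/46) + 40406) = sqrt(-3026696/391 + 40406) = sqrt(12772050/391) = 5*sqrt(199754862)/391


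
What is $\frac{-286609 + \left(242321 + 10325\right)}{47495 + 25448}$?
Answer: $- \frac{33963}{72943} \approx -0.46561$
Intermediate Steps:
$\frac{-286609 + \left(242321 + 10325\right)}{47495 + 25448} = \frac{-286609 + 252646}{72943} = \left(-33963\right) \frac{1}{72943} = - \frac{33963}{72943}$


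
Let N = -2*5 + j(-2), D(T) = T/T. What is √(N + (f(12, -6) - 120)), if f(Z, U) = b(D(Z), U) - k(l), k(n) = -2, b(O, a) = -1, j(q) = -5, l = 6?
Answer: I*√134 ≈ 11.576*I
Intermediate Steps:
D(T) = 1
f(Z, U) = 1 (f(Z, U) = -1 - 1*(-2) = -1 + 2 = 1)
N = -15 (N = -2*5 - 5 = -10 - 5 = -15)
√(N + (f(12, -6) - 120)) = √(-15 + (1 - 120)) = √(-15 - 119) = √(-134) = I*√134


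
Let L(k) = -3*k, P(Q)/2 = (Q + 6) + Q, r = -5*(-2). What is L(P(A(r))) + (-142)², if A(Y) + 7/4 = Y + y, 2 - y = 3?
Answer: 20041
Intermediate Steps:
y = -1 (y = 2 - 1*3 = 2 - 3 = -1)
r = 10
A(Y) = -11/4 + Y (A(Y) = -7/4 + (Y - 1) = -7/4 + (-1 + Y) = -11/4 + Y)
P(Q) = 12 + 4*Q (P(Q) = 2*((Q + 6) + Q) = 2*((6 + Q) + Q) = 2*(6 + 2*Q) = 12 + 4*Q)
L(P(A(r))) + (-142)² = -3*(12 + 4*(-11/4 + 10)) + (-142)² = -3*(12 + 4*(29/4)) + 20164 = -3*(12 + 29) + 20164 = -3*41 + 20164 = -123 + 20164 = 20041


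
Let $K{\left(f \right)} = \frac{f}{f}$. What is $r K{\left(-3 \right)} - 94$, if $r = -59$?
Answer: $-153$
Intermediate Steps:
$K{\left(f \right)} = 1$
$r K{\left(-3 \right)} - 94 = \left(-59\right) 1 - 94 = -59 - 94 = -153$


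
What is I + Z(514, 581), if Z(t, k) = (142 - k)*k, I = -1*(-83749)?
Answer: -171310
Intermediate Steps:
I = 83749
Z(t, k) = k*(142 - k)
I + Z(514, 581) = 83749 + 581*(142 - 1*581) = 83749 + 581*(142 - 581) = 83749 + 581*(-439) = 83749 - 255059 = -171310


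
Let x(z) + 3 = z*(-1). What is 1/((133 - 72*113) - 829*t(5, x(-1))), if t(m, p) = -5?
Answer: -1/3858 ≈ -0.00025920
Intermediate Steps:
x(z) = -3 - z (x(z) = -3 + z*(-1) = -3 - z)
1/((133 - 72*113) - 829*t(5, x(-1))) = 1/((133 - 72*113) - 829*(-5)) = 1/((133 - 8136) + 4145) = 1/(-8003 + 4145) = 1/(-3858) = -1/3858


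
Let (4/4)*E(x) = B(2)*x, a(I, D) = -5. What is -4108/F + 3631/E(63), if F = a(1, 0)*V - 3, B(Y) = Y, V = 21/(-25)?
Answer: -427709/126 ≈ -3394.5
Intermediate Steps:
V = -21/25 (V = 21*(-1/25) = -21/25 ≈ -0.84000)
E(x) = 2*x
F = 6/5 (F = -5*(-21/25) - 3 = 21/5 - 3 = 6/5 ≈ 1.2000)
-4108/F + 3631/E(63) = -4108/6/5 + 3631/((2*63)) = -4108*⅚ + 3631/126 = -10270/3 + 3631*(1/126) = -10270/3 + 3631/126 = -427709/126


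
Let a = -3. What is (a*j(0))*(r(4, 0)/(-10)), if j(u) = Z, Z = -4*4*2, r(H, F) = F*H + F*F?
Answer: 0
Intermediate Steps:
r(H, F) = F² + F*H (r(H, F) = F*H + F² = F² + F*H)
Z = -32 (Z = -16*2 = -32)
j(u) = -32
(a*j(0))*(r(4, 0)/(-10)) = (-3*(-32))*((0*(0 + 4))/(-10)) = 96*((0*4)*(-⅒)) = 96*(0*(-⅒)) = 96*0 = 0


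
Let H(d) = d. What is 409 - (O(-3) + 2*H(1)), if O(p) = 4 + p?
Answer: 406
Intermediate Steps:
409 - (O(-3) + 2*H(1)) = 409 - ((4 - 3) + 2*1) = 409 - (1 + 2) = 409 - 1*3 = 409 - 3 = 406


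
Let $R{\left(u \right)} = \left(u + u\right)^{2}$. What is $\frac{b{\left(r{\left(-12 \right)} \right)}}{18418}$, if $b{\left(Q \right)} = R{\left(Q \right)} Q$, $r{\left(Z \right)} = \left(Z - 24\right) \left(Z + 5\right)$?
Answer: $\frac{32006016}{9209} \approx 3475.5$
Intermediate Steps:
$R{\left(u \right)} = 4 u^{2}$ ($R{\left(u \right)} = \left(2 u\right)^{2} = 4 u^{2}$)
$r{\left(Z \right)} = \left(-24 + Z\right) \left(5 + Z\right)$ ($r{\left(Z \right)} = \left(Z - 24\right) \left(5 + Z\right) = \left(-24 + Z\right) \left(5 + Z\right)$)
$b{\left(Q \right)} = 4 Q^{3}$ ($b{\left(Q \right)} = 4 Q^{2} Q = 4 Q^{3}$)
$\frac{b{\left(r{\left(-12 \right)} \right)}}{18418} = \frac{4 \left(-120 + \left(-12\right)^{2} - -228\right)^{3}}{18418} = 4 \left(-120 + 144 + 228\right)^{3} \cdot \frac{1}{18418} = 4 \cdot 252^{3} \cdot \frac{1}{18418} = 4 \cdot 16003008 \cdot \frac{1}{18418} = 64012032 \cdot \frac{1}{18418} = \frac{32006016}{9209}$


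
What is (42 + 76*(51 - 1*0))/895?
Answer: 3918/895 ≈ 4.3777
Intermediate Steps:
(42 + 76*(51 - 1*0))/895 = (42 + 76*(51 + 0))*(1/895) = (42 + 76*51)*(1/895) = (42 + 3876)*(1/895) = 3918*(1/895) = 3918/895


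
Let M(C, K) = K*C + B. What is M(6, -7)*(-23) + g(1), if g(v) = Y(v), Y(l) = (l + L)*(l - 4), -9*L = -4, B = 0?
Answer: 2885/3 ≈ 961.67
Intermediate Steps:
L = 4/9 (L = -⅑*(-4) = 4/9 ≈ 0.44444)
Y(l) = (-4 + l)*(4/9 + l) (Y(l) = (l + 4/9)*(l - 4) = (4/9 + l)*(-4 + l) = (-4 + l)*(4/9 + l))
g(v) = -16/9 + v² - 32*v/9
M(C, K) = C*K (M(C, K) = K*C + 0 = C*K + 0 = C*K)
M(6, -7)*(-23) + g(1) = (6*(-7))*(-23) + (-16/9 + 1² - 32/9*1) = -42*(-23) + (-16/9 + 1 - 32/9) = 966 - 13/3 = 2885/3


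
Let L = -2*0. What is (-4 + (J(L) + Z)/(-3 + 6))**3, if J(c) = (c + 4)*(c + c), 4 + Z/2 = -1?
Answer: -10648/27 ≈ -394.37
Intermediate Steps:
L = 0
Z = -10 (Z = -8 + 2*(-1) = -8 - 2 = -10)
J(c) = 2*c*(4 + c) (J(c) = (4 + c)*(2*c) = 2*c*(4 + c))
(-4 + (J(L) + Z)/(-3 + 6))**3 = (-4 + (2*0*(4 + 0) - 10)/(-3 + 6))**3 = (-4 + (2*0*4 - 10)/3)**3 = (-4 + (0 - 10)/3)**3 = (-4 + (1/3)*(-10))**3 = (-4 - 10/3)**3 = (-22/3)**3 = -10648/27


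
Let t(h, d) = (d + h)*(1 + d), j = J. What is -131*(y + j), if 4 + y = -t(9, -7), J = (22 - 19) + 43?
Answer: -7074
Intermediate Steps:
J = 46 (J = 3 + 43 = 46)
j = 46
t(h, d) = (1 + d)*(d + h)
y = 8 (y = -4 - (-7 + 9 + (-7)**2 - 7*9) = -4 - (-7 + 9 + 49 - 63) = -4 - 1*(-12) = -4 + 12 = 8)
-131*(y + j) = -131*(8 + 46) = -131*54 = -7074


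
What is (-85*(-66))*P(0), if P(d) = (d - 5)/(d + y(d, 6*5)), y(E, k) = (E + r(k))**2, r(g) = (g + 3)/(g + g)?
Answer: -1020000/11 ≈ -92727.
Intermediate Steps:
r(g) = (3 + g)/(2*g) (r(g) = (3 + g)/((2*g)) = (3 + g)*(1/(2*g)) = (3 + g)/(2*g))
y(E, k) = (E + (3 + k)/(2*k))**2
P(d) = (-5 + d)/(d + (33 + 60*d)**2/3600) (P(d) = (d - 5)/(d + (3 + 6*5 + 2*d*(6*5))**2/(4*(6*5)**2)) = (-5 + d)/(d + (1/4)*(3 + 30 + 2*d*30)**2/30**2) = (-5 + d)/(d + (1/4)*(1/900)*(3 + 30 + 60*d)**2) = (-5 + d)/(d + (1/4)*(1/900)*(33 + 60*d)**2) = (-5 + d)/(d + (33 + 60*d)**2/3600))
(-85*(-66))*P(0) = (-85*(-66))*(400*(-5 + 0)/((11 + 20*0)**2 + 400*0)) = 5610*(400*(-5)/((11 + 0)**2 + 0)) = 5610*(400*(-5)/(11**2 + 0)) = 5610*(400*(-5)/(121 + 0)) = 5610*(400*(-5)/121) = 5610*(400*(1/121)*(-5)) = 5610*(-2000/121) = -1020000/11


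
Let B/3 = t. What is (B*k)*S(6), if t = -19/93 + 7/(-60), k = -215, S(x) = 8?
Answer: 51342/31 ≈ 1656.2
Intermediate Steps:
t = -199/620 (t = -19*1/93 + 7*(-1/60) = -19/93 - 7/60 = -199/620 ≈ -0.32097)
B = -597/620 (B = 3*(-199/620) = -597/620 ≈ -0.96290)
(B*k)*S(6) = -597/620*(-215)*8 = (25671/124)*8 = 51342/31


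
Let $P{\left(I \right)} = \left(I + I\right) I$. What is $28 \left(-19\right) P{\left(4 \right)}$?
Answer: $-17024$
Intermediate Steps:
$P{\left(I \right)} = 2 I^{2}$ ($P{\left(I \right)} = 2 I I = 2 I^{2}$)
$28 \left(-19\right) P{\left(4 \right)} = 28 \left(-19\right) 2 \cdot 4^{2} = - 532 \cdot 2 \cdot 16 = \left(-532\right) 32 = -17024$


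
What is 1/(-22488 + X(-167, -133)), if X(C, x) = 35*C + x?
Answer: -1/28466 ≈ -3.5130e-5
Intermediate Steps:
X(C, x) = x + 35*C
1/(-22488 + X(-167, -133)) = 1/(-22488 + (-133 + 35*(-167))) = 1/(-22488 + (-133 - 5845)) = 1/(-22488 - 5978) = 1/(-28466) = -1/28466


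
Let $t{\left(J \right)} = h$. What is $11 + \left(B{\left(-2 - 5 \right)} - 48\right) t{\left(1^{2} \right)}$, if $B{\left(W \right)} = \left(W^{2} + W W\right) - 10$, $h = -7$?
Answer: $-269$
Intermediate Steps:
$B{\left(W \right)} = -10 + 2 W^{2}$ ($B{\left(W \right)} = \left(W^{2} + W^{2}\right) - 10 = 2 W^{2} - 10 = -10 + 2 W^{2}$)
$t{\left(J \right)} = -7$
$11 + \left(B{\left(-2 - 5 \right)} - 48\right) t{\left(1^{2} \right)} = 11 + \left(\left(-10 + 2 \left(-2 - 5\right)^{2}\right) - 48\right) \left(-7\right) = 11 + \left(\left(-10 + 2 \left(-7\right)^{2}\right) - 48\right) \left(-7\right) = 11 + \left(\left(-10 + 2 \cdot 49\right) - 48\right) \left(-7\right) = 11 + \left(\left(-10 + 98\right) - 48\right) \left(-7\right) = 11 + \left(88 - 48\right) \left(-7\right) = 11 + 40 \left(-7\right) = 11 - 280 = -269$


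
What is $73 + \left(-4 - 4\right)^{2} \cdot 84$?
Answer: $5449$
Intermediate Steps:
$73 + \left(-4 - 4\right)^{2} \cdot 84 = 73 + \left(-8\right)^{2} \cdot 84 = 73 + 64 \cdot 84 = 73 + 5376 = 5449$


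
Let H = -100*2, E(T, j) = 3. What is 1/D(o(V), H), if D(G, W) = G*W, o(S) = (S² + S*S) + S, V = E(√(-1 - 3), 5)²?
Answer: -1/34200 ≈ -2.9240e-5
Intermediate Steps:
H = -200
V = 9 (V = 3² = 9)
o(S) = S + 2*S² (o(S) = (S² + S²) + S = 2*S² + S = S + 2*S²)
1/D(o(V), H) = 1/((9*(1 + 2*9))*(-200)) = 1/((9*(1 + 18))*(-200)) = 1/((9*19)*(-200)) = 1/(171*(-200)) = 1/(-34200) = -1/34200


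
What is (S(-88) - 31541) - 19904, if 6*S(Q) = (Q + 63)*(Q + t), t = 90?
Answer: -154360/3 ≈ -51453.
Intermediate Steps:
S(Q) = (63 + Q)*(90 + Q)/6 (S(Q) = ((Q + 63)*(Q + 90))/6 = ((63 + Q)*(90 + Q))/6 = (63 + Q)*(90 + Q)/6)
(S(-88) - 31541) - 19904 = ((945 + (1/6)*(-88)**2 + (51/2)*(-88)) - 31541) - 19904 = ((945 + (1/6)*7744 - 2244) - 31541) - 19904 = ((945 + 3872/3 - 2244) - 31541) - 19904 = (-25/3 - 31541) - 19904 = -94648/3 - 19904 = -154360/3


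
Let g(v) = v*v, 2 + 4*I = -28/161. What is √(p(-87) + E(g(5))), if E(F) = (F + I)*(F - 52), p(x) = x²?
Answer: 3*√1624306/46 ≈ 83.118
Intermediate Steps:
I = -25/46 (I = -½ + (-28/161)/4 = -½ + (-28*1/161)/4 = -½ + (¼)*(-4/23) = -½ - 1/23 = -25/46 ≈ -0.54348)
g(v) = v²
E(F) = (-52 + F)*(-25/46 + F) (E(F) = (F - 25/46)*(F - 52) = (-25/46 + F)*(-52 + F) = (-52 + F)*(-25/46 + F))
√(p(-87) + E(g(5))) = √((-87)² + (650/23 + (5²)² - 2417/46*5²)) = √(7569 + (650/23 + 25² - 2417/46*25)) = √(7569 + (650/23 + 625 - 60425/46)) = √(7569 - 30375/46) = √(317799/46) = 3*√1624306/46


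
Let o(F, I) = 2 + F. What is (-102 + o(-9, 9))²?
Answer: 11881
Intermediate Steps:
(-102 + o(-9, 9))² = (-102 + (2 - 9))² = (-102 - 7)² = (-109)² = 11881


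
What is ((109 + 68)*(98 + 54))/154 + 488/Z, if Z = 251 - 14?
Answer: 3225700/18249 ≈ 176.76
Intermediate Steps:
Z = 237
((109 + 68)*(98 + 54))/154 + 488/Z = ((109 + 68)*(98 + 54))/154 + 488/237 = (177*152)*(1/154) + 488*(1/237) = 26904*(1/154) + 488/237 = 13452/77 + 488/237 = 3225700/18249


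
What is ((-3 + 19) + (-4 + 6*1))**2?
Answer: 324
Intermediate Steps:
((-3 + 19) + (-4 + 6*1))**2 = (16 + (-4 + 6))**2 = (16 + 2)**2 = 18**2 = 324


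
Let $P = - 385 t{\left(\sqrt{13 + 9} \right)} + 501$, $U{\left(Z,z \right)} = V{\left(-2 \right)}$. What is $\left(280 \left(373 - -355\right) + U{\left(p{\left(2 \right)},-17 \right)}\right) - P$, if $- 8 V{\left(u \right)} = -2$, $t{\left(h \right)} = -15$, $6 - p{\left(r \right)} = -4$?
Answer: $\frac{790257}{4} \approx 1.9756 \cdot 10^{5}$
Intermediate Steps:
$p{\left(r \right)} = 10$ ($p{\left(r \right)} = 6 - -4 = 6 + 4 = 10$)
$V{\left(u \right)} = \frac{1}{4}$ ($V{\left(u \right)} = \left(- \frac{1}{8}\right) \left(-2\right) = \frac{1}{4}$)
$U{\left(Z,z \right)} = \frac{1}{4}$
$P = 6276$ ($P = \left(-385\right) \left(-15\right) + 501 = 5775 + 501 = 6276$)
$\left(280 \left(373 - -355\right) + U{\left(p{\left(2 \right)},-17 \right)}\right) - P = \left(280 \left(373 - -355\right) + \frac{1}{4}\right) - 6276 = \left(280 \left(373 + 355\right) + \frac{1}{4}\right) - 6276 = \left(280 \cdot 728 + \frac{1}{4}\right) - 6276 = \left(203840 + \frac{1}{4}\right) - 6276 = \frac{815361}{4} - 6276 = \frac{790257}{4}$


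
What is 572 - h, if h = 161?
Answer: 411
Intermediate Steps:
572 - h = 572 - 1*161 = 572 - 161 = 411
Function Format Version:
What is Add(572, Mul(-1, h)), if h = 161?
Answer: 411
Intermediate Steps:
Add(572, Mul(-1, h)) = Add(572, Mul(-1, 161)) = Add(572, -161) = 411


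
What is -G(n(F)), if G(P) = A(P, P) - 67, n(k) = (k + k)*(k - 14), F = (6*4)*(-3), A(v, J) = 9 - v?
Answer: 12442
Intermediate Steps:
F = -72 (F = 24*(-3) = -72)
n(k) = 2*k*(-14 + k) (n(k) = (2*k)*(-14 + k) = 2*k*(-14 + k))
G(P) = -58 - P (G(P) = (9 - P) - 67 = -58 - P)
-G(n(F)) = -(-58 - 2*(-72)*(-14 - 72)) = -(-58 - 2*(-72)*(-86)) = -(-58 - 1*12384) = -(-58 - 12384) = -1*(-12442) = 12442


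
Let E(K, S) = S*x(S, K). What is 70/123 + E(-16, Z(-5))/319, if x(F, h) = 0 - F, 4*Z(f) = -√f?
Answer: 357895/627792 ≈ 0.57009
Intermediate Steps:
Z(f) = -√f/4 (Z(f) = (-√f)/4 = -√f/4)
x(F, h) = -F
E(K, S) = -S² (E(K, S) = S*(-S) = -S²)
70/123 + E(-16, Z(-5))/319 = 70/123 - (-I*√5/4)²/319 = 70*(1/123) - (-I*√5/4)²*(1/319) = 70/123 - (-I*√5/4)²*(1/319) = 70/123 - 1*(-5/16)*(1/319) = 70/123 + (5/16)*(1/319) = 70/123 + 5/5104 = 357895/627792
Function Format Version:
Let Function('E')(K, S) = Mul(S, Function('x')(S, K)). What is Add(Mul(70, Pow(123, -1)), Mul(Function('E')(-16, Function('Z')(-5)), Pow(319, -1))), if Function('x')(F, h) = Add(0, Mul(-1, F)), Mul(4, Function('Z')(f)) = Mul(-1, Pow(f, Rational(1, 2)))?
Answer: Rational(357895, 627792) ≈ 0.57009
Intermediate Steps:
Function('Z')(f) = Mul(Rational(-1, 4), Pow(f, Rational(1, 2))) (Function('Z')(f) = Mul(Rational(1, 4), Mul(-1, Pow(f, Rational(1, 2)))) = Mul(Rational(-1, 4), Pow(f, Rational(1, 2))))
Function('x')(F, h) = Mul(-1, F)
Function('E')(K, S) = Mul(-1, Pow(S, 2)) (Function('E')(K, S) = Mul(S, Mul(-1, S)) = Mul(-1, Pow(S, 2)))
Add(Mul(70, Pow(123, -1)), Mul(Function('E')(-16, Function('Z')(-5)), Pow(319, -1))) = Add(Mul(70, Pow(123, -1)), Mul(Mul(-1, Pow(Mul(Rational(-1, 4), Pow(-5, Rational(1, 2))), 2)), Pow(319, -1))) = Add(Mul(70, Rational(1, 123)), Mul(Mul(-1, Pow(Mul(Rational(-1, 4), Mul(I, Pow(5, Rational(1, 2)))), 2)), Rational(1, 319))) = Add(Rational(70, 123), Mul(Mul(-1, Pow(Mul(Rational(-1, 4), I, Pow(5, Rational(1, 2))), 2)), Rational(1, 319))) = Add(Rational(70, 123), Mul(Mul(-1, Rational(-5, 16)), Rational(1, 319))) = Add(Rational(70, 123), Mul(Rational(5, 16), Rational(1, 319))) = Add(Rational(70, 123), Rational(5, 5104)) = Rational(357895, 627792)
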